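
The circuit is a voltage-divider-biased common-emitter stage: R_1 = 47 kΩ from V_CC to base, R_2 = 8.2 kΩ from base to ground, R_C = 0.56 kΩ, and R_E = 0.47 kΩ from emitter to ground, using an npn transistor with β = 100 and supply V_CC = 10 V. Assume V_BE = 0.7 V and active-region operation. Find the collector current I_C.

I_C ≈ 1.4 mA

Thevenize the base divider: V_Th = V_CC·R_2/(R_1+R_2) = 10×8.2/55.2 = 1.49 V, R_Th = R_1‖R_2 = 6.98 kΩ.
Base-emitter loop: V_Th = I_B·R_Th + V_BE + (β+1)I_B·R_E, so I_B = (1.49 − 0.7) / (6.98 + 101×0.47) = 0.0144 mA.
I_C = β·I_B = 100×0.0144 = 1.44 mA, and I_E = (β+1)I_B = 1.46 mA.
V_CE = V_CC − I_C·R_C − I_E·R_E = 10 − 1.44×0.56 − 1.46×0.47 = 8.51 V.
V_CE = 8.51 V > 0.2 V confirms active-region operation.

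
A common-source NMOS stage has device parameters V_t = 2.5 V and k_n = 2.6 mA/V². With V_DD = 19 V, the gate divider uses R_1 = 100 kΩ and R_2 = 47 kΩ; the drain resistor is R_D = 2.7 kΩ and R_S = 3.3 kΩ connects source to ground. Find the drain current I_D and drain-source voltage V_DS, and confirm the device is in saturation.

V_G = V_DD·R_2/(R_1+R_2) = 19×47/147 = 6.07 V.
Assume saturation: I_D = (k_n/2)(V_GS − V_t)² with V_GS = V_G − I_D·R_S = 6.07 − 3.3·I_D.
Substituting gives 14.2·I_D² − 31.7·I_D + 16.6 = 0, with roots I_D = 0.84 or 1.4 mA.
The root I_D = 1.4 mA gives V_GS = 1.46 V ≤ V_t, so take I_D = 0.84 mA.
Then V_GS = 3.3 V and V_DS = V_DD − I_D(R_D+R_S) = 19 − 0.84×6 = 14 V.
Saturation requires V_DS ≥ V_GS − V_t = 0.804 V; 14 ≥ 0.804 ✓.

I_D ≈ 0.84 mA, V_DS ≈ 14 V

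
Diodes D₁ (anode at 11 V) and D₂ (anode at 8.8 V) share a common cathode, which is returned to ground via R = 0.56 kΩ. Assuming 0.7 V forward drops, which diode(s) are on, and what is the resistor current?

Assume both conduct. Then node N would need to be at both 11−0.7 = 10.3 V and 8.8−0.7 = 8.1 V, which is impossible.
Assume only D₁ conducts: V_N = 11 − 0.7 = 10.3 V, so I_R = 10.3/0.56 = 18.4 mA.
Check D₂: its anode-to-cathode voltage is 8.8 − 10.3 = -1.5 V < 0.7 V, so it is off. The assumption is consistent.

Only D₁ conducts; I_R ≈ 18 mA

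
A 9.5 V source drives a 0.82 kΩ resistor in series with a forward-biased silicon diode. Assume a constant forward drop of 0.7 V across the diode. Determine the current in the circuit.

KVL around the loop: 9.5 = V_D + I·R = 0.7 + I × 0.82 kΩ.
So I = (9.5 − 0.7) / 0.82 kΩ = 8.8 / 0.82 = 10.7 mA.

I ≈ 11 mA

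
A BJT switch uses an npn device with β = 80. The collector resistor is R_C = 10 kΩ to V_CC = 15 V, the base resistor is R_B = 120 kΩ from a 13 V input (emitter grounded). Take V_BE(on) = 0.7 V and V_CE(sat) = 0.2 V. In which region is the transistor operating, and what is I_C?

saturation; I_C ≈ 1.5 mA

Assume active: I_B = (13 − 0.7)/120 = 0.103 mA, giving I_C = β·I_B = 8.2 mA.
But then V_CE = 15 − 8.2×10 = -67 V < V_CE(sat) = 0.2 V — impossible in the active region.
So the transistor is saturated. With V_CE = 0.2 V, I_C = (V_CC − 0.2)/R_C = 14.8/10 = 1.48 mA.
Check: β·I_B = 8.2 mA > I_C = 1.48 mA, confirming saturation.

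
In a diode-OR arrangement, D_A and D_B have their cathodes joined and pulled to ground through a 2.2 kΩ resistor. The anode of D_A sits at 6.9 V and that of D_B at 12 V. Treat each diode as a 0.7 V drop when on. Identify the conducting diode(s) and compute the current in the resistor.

Assume both conduct. Then node N would need to be at both 6.9−0.7 = 6.2 V and 12−0.7 = 11.3 V, which is impossible.
Assume only D_B conducts: V_N = 12 − 0.7 = 11.3 V, so I_R = 11.3/2.2 = 5.14 mA.
Check D_A: its anode-to-cathode voltage is 6.9 − 11.3 = -4.4 V < 0.7 V, so it is off. The assumption is consistent.

Only D_B conducts; I_R ≈ 5.1 mA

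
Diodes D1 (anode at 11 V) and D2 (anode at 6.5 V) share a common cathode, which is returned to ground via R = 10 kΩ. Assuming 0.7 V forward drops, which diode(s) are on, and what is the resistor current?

Only D1 conducts; I_R ≈ 1 mA

Assume both conduct. Then node N would need to be at both 11−0.7 = 10.3 V and 6.5−0.7 = 5.8 V, which is impossible.
Assume only D1 conducts: V_N = 11 − 0.7 = 10.3 V, so I_R = 10.3/10 = 1.03 mA.
Check D2: its anode-to-cathode voltage is 6.5 − 10.3 = -3.8 V < 0.7 V, so it is off. The assumption is consistent.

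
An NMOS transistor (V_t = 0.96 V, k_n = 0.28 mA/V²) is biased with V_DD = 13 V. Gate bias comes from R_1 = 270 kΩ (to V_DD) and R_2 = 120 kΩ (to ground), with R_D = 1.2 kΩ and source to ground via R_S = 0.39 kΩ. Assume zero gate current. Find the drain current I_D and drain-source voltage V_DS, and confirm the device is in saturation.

V_G = V_DD·R_2/(R_1+R_2) = 13×120/390 = 4 V.
Assume saturation: I_D = (k_n/2)(V_GS − V_t)² with V_GS = V_G − I_D·R_S = 4 − 0.39·I_D.
Substituting gives 0.0213·I_D² − 1.33·I_D + 1.29 = 0, with roots I_D = 0.987 or 61.6 mA.
The root I_D = 61.6 mA gives V_GS = -20 V ≤ V_t, so take I_D = 0.987 mA.
Then V_GS = 3.62 V and V_DS = V_DD − I_D(R_D+R_S) = 13 − 0.987×1.59 = 11.4 V.
Saturation requires V_DS ≥ V_GS − V_t = 2.66 V; 11.4 ≥ 2.66 ✓.

I_D ≈ 0.99 mA, V_DS ≈ 11 V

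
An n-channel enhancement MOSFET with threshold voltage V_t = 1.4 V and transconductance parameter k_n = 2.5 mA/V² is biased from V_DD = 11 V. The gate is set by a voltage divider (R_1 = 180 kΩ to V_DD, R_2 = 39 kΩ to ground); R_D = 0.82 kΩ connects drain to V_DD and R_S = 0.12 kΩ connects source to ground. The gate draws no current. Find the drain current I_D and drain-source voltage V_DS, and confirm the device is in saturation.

V_G = V_DD·R_2/(R_1+R_2) = 11×39/219 = 1.96 V.
Assume saturation: I_D = (k_n/2)(V_GS − V_t)² with V_GS = V_G − I_D·R_S = 1.96 − 0.12·I_D.
Substituting gives 0.018·I_D² − 1.17·I_D + 0.39 = 0, with roots I_D = 0.336 or 64.5 mA.
The root I_D = 64.5 mA gives V_GS = -5.79 V ≤ V_t, so take I_D = 0.336 mA.
Then V_GS = 1.92 V and V_DS = V_DD − I_D(R_D+R_S) = 11 − 0.336×0.94 = 10.7 V.
Saturation requires V_DS ≥ V_GS − V_t = 0.519 V; 10.7 ≥ 0.519 ✓.

I_D ≈ 0.34 mA, V_DS ≈ 11 V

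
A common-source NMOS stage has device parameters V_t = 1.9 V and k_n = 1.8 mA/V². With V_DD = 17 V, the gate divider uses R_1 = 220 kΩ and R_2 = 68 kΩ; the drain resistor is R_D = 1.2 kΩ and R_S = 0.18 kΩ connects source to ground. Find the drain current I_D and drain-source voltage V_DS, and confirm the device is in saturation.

I_D ≈ 2.5 mA, V_DS ≈ 14 V

V_G = V_DD·R_2/(R_1+R_2) = 17×68/288 = 4.01 V.
Assume saturation: I_D = (k_n/2)(V_GS − V_t)² with V_GS = V_G − I_D·R_S = 4.01 − 0.18·I_D.
Substituting gives 0.0292·I_D² − 1.68·I_D + 4.02 = 0, with roots I_D = 2.49 or 55.3 mA.
The root I_D = 55.3 mA gives V_GS = -5.94 V ≤ V_t, so take I_D = 2.49 mA.
Then V_GS = 3.56 V and V_DS = V_DD − I_D(R_D+R_S) = 17 − 2.49×1.38 = 13.6 V.
Saturation requires V_DS ≥ V_GS − V_t = 1.66 V; 13.6 ≥ 1.66 ✓.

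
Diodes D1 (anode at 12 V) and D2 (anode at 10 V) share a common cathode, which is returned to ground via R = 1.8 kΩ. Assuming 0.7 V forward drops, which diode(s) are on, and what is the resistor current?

Assume both conduct. Then node N would need to be at both 12−0.7 = 11.3 V and 10−0.7 = 9.3 V, which is impossible.
Assume only D1 conducts: V_N = 12 − 0.7 = 11.3 V, so I_R = 11.3/1.8 = 6.28 mA.
Check D2: its anode-to-cathode voltage is 10 − 11.3 = -1.3 V < 0.7 V, so it is off. The assumption is consistent.

Only D1 conducts; I_R ≈ 6.3 mA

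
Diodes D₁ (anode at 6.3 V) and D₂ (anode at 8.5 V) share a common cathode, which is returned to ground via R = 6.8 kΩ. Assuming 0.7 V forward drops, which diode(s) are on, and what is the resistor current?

Assume both conduct. Then node N would need to be at both 6.3−0.7 = 5.6 V and 8.5−0.7 = 7.8 V, which is impossible.
Assume only D₂ conducts: V_N = 8.5 − 0.7 = 7.8 V, so I_R = 7.8/6.8 = 1.15 mA.
Check D₁: its anode-to-cathode voltage is 6.3 − 7.8 = -1.5 V < 0.7 V, so it is off. The assumption is consistent.

Only D₂ conducts; I_R ≈ 1.1 mA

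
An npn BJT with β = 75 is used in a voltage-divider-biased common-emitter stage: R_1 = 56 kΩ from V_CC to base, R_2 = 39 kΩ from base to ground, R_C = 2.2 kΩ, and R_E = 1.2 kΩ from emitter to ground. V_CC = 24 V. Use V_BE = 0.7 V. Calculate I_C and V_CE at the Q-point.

Thevenize the base divider: V_Th = V_CC·R_2/(R_1+R_2) = 24×39/95 = 9.85 V, R_Th = R_1‖R_2 = 23 kΩ.
Base-emitter loop: V_Th = I_B·R_Th + V_BE + (β+1)I_B·R_E, so I_B = (9.85 − 0.7) / (23 + 76×1.2) = 0.0802 mA.
I_C = β·I_B = 75×0.0802 = 6.01 mA, and I_E = (β+1)I_B = 6.09 mA.
V_CE = V_CC − I_C·R_C − I_E·R_E = 24 − 6.01×2.2 − 6.09×1.2 = 3.46 V.
V_CE = 3.46 V > 0.2 V confirms active-region operation.

I_C ≈ 6 mA, V_CE ≈ 3.5 V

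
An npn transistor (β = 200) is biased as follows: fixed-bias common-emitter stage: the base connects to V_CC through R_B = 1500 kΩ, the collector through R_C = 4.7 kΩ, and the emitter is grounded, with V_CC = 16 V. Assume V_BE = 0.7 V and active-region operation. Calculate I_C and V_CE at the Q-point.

Base loop: V_CC = I_B·R_B + V_BE, so I_B = (16 − 0.7)/1500 kΩ = 0.0102 mA.
In the active region I_C = β·I_B = 200 × 0.0102 = 2.04 mA.
Collector loop: V_CE = V_CC − I_C·R_C = 16 − 2.04×4.7 = 6.41 V.
Since V_CE = 6.41 V > V_CE(sat) ≈ 0.2 V, the transistor is in the active region as assumed.

I_C ≈ 2 mA, V_CE ≈ 6.4 V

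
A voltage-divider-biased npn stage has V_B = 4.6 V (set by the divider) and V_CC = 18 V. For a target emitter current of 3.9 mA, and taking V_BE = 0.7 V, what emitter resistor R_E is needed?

R_E ≈ 1 kΩ

V_E = V_B − V_BE = 4.6 − 0.7 = 3.9 V.
R_E = V_E / I_E = 3.9 / 3.9 = 1 kΩ.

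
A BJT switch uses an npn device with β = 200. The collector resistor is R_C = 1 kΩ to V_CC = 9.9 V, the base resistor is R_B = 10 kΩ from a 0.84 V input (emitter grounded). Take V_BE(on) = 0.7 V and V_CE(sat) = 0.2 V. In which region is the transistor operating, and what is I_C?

active; I_C ≈ 2.8 mA

Assume active. Base-emitter loop: I_B = (V_BB − V_BE)/R_B = (0.84 − 0.7)/10 = 0.014 mA.
I_C = β·I_B = 200×0.014 = 2.8 mA.
V_CE = V_CC − I_C·R_C = 9.9 − 2.8×1 = 7.1 V > V_CE(sat), so the active-region assumption holds.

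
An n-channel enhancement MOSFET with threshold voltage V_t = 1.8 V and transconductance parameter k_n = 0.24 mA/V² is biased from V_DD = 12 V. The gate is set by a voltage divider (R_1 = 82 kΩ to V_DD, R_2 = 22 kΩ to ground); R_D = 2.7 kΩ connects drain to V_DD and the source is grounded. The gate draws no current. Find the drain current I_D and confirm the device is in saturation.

I_D ≈ 0.065 mA

V_G = V_DD·R_2/(R_1+R_2) = 12×22/104 = 2.54 V. With the source grounded, V_GS = V_G = 2.54 V.
Assume saturation: I_D = (k_n/2)(V_GS − V_t)² = (0.24/2)×(2.54 − 1.8)² = 0.12×0.738² = 0.0654 mA.
V_DS = V_DD − I_D·R_D = 12 − 0.0654×2.7 = 11.8 V.
Saturation requires V_DS ≥ V_GS − V_t = 0.738 V; 11.8 ≥ 0.738 ✓.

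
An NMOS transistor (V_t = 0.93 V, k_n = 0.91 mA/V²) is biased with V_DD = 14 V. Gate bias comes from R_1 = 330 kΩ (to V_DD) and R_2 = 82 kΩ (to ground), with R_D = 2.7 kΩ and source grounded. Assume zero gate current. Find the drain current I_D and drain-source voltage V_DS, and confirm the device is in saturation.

I_D ≈ 1.6 mA, V_DS ≈ 9.8 V

V_G = V_DD·R_2/(R_1+R_2) = 14×82/412 = 2.79 V. With the source grounded, V_GS = V_G = 2.79 V.
Assume saturation: I_D = (k_n/2)(V_GS − V_t)² = (0.91/2)×(2.79 − 0.93)² = 0.455×1.86² = 1.57 mA.
V_DS = V_DD − I_D·R_D = 14 − 1.57×2.7 = 9.77 V.
Saturation requires V_DS ≥ V_GS − V_t = 1.86 V; 9.77 ≥ 1.86 ✓.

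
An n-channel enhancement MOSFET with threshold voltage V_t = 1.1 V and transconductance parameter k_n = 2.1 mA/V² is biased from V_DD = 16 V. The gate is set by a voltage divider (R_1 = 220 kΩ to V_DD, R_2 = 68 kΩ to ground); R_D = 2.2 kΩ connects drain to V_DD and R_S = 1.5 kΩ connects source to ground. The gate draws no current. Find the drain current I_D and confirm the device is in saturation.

V_G = V_DD·R_2/(R_1+R_2) = 16×68/288 = 3.78 V.
Assume saturation: I_D = (k_n/2)(V_GS − V_t)² with V_GS = V_G − I_D·R_S = 3.78 − 1.5·I_D.
Substituting gives 2.36·I_D² − 9.43·I_D + 7.53 = 0, with roots I_D = 1.1 or 2.89 mA.
The root I_D = 2.89 mA gives V_GS = -0.559 V ≤ V_t, so take I_D = 1.1 mA.
Then V_GS = 2.12 V and V_DS = V_DD − I_D(R_D+R_S) = 16 − 1.1×3.7 = 11.9 V.
Saturation requires V_DS ≥ V_GS − V_t = 1.02 V; 11.9 ≥ 1.02 ✓.

I_D ≈ 1.1 mA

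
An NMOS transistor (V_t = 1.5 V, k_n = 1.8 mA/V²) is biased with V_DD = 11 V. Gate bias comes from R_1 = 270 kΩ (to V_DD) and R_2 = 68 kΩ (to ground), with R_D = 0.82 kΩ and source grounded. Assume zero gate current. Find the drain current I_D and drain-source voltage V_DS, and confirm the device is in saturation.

V_G = V_DD·R_2/(R_1+R_2) = 11×68/338 = 2.21 V. With the source grounded, V_GS = V_G = 2.21 V.
Assume saturation: I_D = (k_n/2)(V_GS − V_t)² = (1.8/2)×(2.21 − 1.5)² = 0.9×0.713² = 0.458 mA.
V_DS = V_DD − I_D·R_D = 11 − 0.458×0.82 = 10.6 V.
Saturation requires V_DS ≥ V_GS − V_t = 0.713 V; 10.6 ≥ 0.713 ✓.

I_D ≈ 0.46 mA, V_DS ≈ 11 V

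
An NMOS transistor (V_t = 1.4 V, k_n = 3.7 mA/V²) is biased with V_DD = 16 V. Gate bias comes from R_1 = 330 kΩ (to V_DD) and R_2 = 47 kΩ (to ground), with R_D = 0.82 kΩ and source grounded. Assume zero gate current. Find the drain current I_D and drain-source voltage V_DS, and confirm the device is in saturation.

V_G = V_DD·R_2/(R_1+R_2) = 16×47/377 = 1.99 V. With the source grounded, V_GS = V_G = 1.99 V.
Assume saturation: I_D = (k_n/2)(V_GS − V_t)² = (3.7/2)×(1.99 − 1.4)² = 1.85×0.595² = 0.654 mA.
V_DS = V_DD − I_D·R_D = 16 − 0.654×0.82 = 15.5 V.
Saturation requires V_DS ≥ V_GS − V_t = 0.595 V; 15.5 ≥ 0.595 ✓.

I_D ≈ 0.65 mA, V_DS ≈ 15 V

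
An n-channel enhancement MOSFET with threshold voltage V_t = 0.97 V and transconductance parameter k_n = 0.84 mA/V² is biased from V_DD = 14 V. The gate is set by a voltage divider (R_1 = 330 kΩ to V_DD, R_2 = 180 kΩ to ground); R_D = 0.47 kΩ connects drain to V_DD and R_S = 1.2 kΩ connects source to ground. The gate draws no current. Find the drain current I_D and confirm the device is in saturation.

I_D ≈ 1.7 mA

V_G = V_DD·R_2/(R_1+R_2) = 14×180/510 = 4.94 V.
Assume saturation: I_D = (k_n/2)(V_GS − V_t)² with V_GS = V_G − I_D·R_S = 4.94 − 1.2·I_D.
Substituting gives 0.605·I_D² − 5·I_D + 6.62 = 0, with roots I_D = 1.66 or 6.62 mA.
The root I_D = 6.62 mA gives V_GS = -3 V ≤ V_t, so take I_D = 1.66 mA.
Then V_GS = 2.96 V and V_DS = V_DD − I_D(R_D+R_S) = 14 − 1.66×1.67 = 11.2 V.
Saturation requires V_DS ≥ V_GS − V_t = 1.99 V; 11.2 ≥ 1.99 ✓.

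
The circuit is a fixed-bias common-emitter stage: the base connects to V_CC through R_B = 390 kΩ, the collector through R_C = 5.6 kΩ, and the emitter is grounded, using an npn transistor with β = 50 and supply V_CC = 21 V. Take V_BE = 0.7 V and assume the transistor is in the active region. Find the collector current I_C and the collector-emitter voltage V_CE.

I_C ≈ 2.6 mA, V_CE ≈ 6.4 V

Base loop: V_CC = I_B·R_B + V_BE, so I_B = (21 − 0.7)/390 kΩ = 0.0521 mA.
In the active region I_C = β·I_B = 50 × 0.0521 = 2.6 mA.
Collector loop: V_CE = V_CC − I_C·R_C = 21 − 2.6×5.6 = 6.43 V.
Since V_CE = 6.43 V > V_CE(sat) ≈ 0.2 V, the transistor is in the active region as assumed.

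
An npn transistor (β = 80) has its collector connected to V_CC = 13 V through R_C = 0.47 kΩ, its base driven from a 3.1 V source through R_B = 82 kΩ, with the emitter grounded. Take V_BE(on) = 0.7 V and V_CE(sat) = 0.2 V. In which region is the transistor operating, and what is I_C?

active; I_C ≈ 2.3 mA

Assume active. Base-emitter loop: I_B = (V_BB − V_BE)/R_B = (3.1 − 0.7)/82 = 0.0293 mA.
I_C = β·I_B = 80×0.0293 = 2.34 mA.
V_CE = V_CC − I_C·R_C = 13 − 2.34×0.47 = 11.9 V > V_CE(sat), so the active-region assumption holds.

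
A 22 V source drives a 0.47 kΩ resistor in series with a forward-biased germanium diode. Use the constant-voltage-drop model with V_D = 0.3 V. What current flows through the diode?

KVL around the loop: 22 = V_D + I·R = 0.3 + I × 0.47 kΩ.
So I = (22 − 0.3) / 0.47 kΩ = 21.7 / 0.47 = 46.2 mA.

I ≈ 46 mA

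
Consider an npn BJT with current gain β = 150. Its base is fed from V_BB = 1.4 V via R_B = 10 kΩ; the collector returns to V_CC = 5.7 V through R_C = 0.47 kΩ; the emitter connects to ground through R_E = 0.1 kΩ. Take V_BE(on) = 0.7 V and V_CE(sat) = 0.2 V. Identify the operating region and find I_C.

active; I_C ≈ 4.2 mA

Assume active. Base-emitter loop: I_B = (V_BB − V_BE)/(R_B + (β+1)R_E) = (1.4 − 0.7)/(10 + 151×0.1) = 0.0279 mA.
I_C = β·I_B = 150×0.0279 = 4.18 mA.
V_CE = V_CC − I_C·R_C − I_E·R_E = 5.7 − 4.18×0.47 − 4.21×0.1 = 3.31 V > V_CE(sat), so the active-region assumption holds.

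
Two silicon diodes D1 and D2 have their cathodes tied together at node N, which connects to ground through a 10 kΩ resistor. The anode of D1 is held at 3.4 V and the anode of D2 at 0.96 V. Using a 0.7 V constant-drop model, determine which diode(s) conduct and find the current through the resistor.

Only D1 conducts; I_R ≈ 0.27 mA

Assume both conduct. Then node N would need to be at both 3.4−0.7 = 2.7 V and 0.96−0.7 = 0.26 V, which is impossible.
Assume only D1 conducts: V_N = 3.4 − 0.7 = 2.7 V, so I_R = 2.7/10 = 0.27 mA.
Check D2: its anode-to-cathode voltage is 0.96 − 2.7 = -1.74 V < 0.7 V, so it is off. The assumption is consistent.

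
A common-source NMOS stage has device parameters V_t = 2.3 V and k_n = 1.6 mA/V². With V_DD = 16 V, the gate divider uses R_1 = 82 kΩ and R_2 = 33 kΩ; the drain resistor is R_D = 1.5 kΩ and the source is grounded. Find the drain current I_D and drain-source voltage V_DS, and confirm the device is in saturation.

I_D ≈ 4.2 mA, V_DS ≈ 9.7 V

V_G = V_DD·R_2/(R_1+R_2) = 16×33/115 = 4.59 V. With the source grounded, V_GS = V_G = 4.59 V.
Assume saturation: I_D = (k_n/2)(V_GS − V_t)² = (1.6/2)×(4.59 − 2.3)² = 0.8×2.29² = 4.2 mA.
V_DS = V_DD − I_D·R_D = 16 − 4.2×1.5 = 9.7 V.
Saturation requires V_DS ≥ V_GS − V_t = 2.29 V; 9.7 ≥ 2.29 ✓.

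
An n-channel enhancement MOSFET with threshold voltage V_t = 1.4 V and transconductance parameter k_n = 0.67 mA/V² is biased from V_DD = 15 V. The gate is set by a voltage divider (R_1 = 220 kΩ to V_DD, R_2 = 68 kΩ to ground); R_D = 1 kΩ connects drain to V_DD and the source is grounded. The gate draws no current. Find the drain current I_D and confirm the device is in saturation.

V_G = V_DD·R_2/(R_1+R_2) = 15×68/288 = 3.54 V. With the source grounded, V_GS = V_G = 3.54 V.
Assume saturation: I_D = (k_n/2)(V_GS − V_t)² = (0.67/2)×(3.54 − 1.4)² = 0.335×2.14² = 1.54 mA.
V_DS = V_DD − I_D·R_D = 15 − 1.54×1 = 13.5 V.
Saturation requires V_DS ≥ V_GS − V_t = 2.14 V; 13.5 ≥ 2.14 ✓.

I_D ≈ 1.5 mA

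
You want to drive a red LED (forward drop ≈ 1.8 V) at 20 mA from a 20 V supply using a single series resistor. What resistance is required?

The resistor drops V_S − V_D = 20 − 1.8 = 18.2 V at 20 mA.
R = 18.2 V / 20 mA = 0.91 kΩ.

R ≈ 0.91 kΩ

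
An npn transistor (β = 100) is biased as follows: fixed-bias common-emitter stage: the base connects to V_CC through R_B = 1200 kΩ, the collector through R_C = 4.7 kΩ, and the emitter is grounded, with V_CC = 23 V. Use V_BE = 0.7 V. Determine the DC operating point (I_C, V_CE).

Base loop: V_CC = I_B·R_B + V_BE, so I_B = (23 − 0.7)/1200 kΩ = 0.0186 mA.
In the active region I_C = β·I_B = 100 × 0.0186 = 1.86 mA.
Collector loop: V_CE = V_CC − I_C·R_C = 23 − 1.86×4.7 = 14.3 V.
Since V_CE = 14.3 V > V_CE(sat) ≈ 0.2 V, the transistor is in the active region as assumed.

I_C ≈ 1.9 mA, V_CE ≈ 14 V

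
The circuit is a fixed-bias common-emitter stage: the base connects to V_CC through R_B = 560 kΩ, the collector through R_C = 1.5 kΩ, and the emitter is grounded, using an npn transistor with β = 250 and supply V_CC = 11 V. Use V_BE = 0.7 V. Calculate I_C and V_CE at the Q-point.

I_C ≈ 4.6 mA, V_CE ≈ 4.1 V

Base loop: V_CC = I_B·R_B + V_BE, so I_B = (11 − 0.7)/560 kΩ = 0.0184 mA.
In the active region I_C = β·I_B = 250 × 0.0184 = 4.6 mA.
Collector loop: V_CE = V_CC − I_C·R_C = 11 − 4.6×1.5 = 4.1 V.
Since V_CE = 4.1 V > V_CE(sat) ≈ 0.2 V, the transistor is in the active region as assumed.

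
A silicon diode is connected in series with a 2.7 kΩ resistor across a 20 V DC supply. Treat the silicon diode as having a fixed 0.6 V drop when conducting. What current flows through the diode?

KVL around the loop: 20 = V_D + I·R = 0.6 + I × 2.7 kΩ.
So I = (20 − 0.6) / 2.7 kΩ = 19.4 / 2.7 = 7.19 mA.

I ≈ 7.2 mA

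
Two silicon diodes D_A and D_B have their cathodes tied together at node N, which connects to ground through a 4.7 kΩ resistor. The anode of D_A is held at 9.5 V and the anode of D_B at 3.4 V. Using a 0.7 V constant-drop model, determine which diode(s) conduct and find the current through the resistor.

Only D_A conducts; I_R ≈ 1.9 mA

Assume both conduct. Then node N would need to be at both 9.5−0.7 = 8.8 V and 3.4−0.7 = 2.7 V, which is impossible.
Assume only D_A conducts: V_N = 9.5 − 0.7 = 8.8 V, so I_R = 8.8/4.7 = 1.87 mA.
Check D_B: its anode-to-cathode voltage is 3.4 − 8.8 = -5.4 V < 0.7 V, so it is off. The assumption is consistent.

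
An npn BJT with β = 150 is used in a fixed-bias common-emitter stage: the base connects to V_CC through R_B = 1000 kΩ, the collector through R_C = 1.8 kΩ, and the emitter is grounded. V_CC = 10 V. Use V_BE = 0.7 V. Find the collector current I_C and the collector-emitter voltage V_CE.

Base loop: V_CC = I_B·R_B + V_BE, so I_B = (10 − 0.7)/1000 kΩ = 0.0093 mA.
In the active region I_C = β·I_B = 150 × 0.0093 = 1.4 mA.
Collector loop: V_CE = V_CC − I_C·R_C = 10 − 1.4×1.8 = 7.49 V.
Since V_CE = 7.49 V > V_CE(sat) ≈ 0.2 V, the transistor is in the active region as assumed.

I_C ≈ 1.4 mA, V_CE ≈ 7.5 V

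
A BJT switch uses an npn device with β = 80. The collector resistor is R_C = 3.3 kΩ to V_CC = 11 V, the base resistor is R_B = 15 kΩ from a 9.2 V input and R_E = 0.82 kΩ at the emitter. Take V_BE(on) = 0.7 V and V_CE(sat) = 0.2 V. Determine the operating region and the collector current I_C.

saturation; I_C ≈ 2.5 mA

Assume active: I_B = (9.2 − 0.7)/(15 + 81×0.82) = 0.104 mA, I_C = β·I_B = 8.35 mA.
Then V_CE = 11 − 8.35×3.3 − 8.46×0.82 = -23.5 V < 0.2 V — the active assumption fails.
Re-solve with V_CE = 0.2 V. KCL at the emitter: V_E/R_E = (V_BB−0.7−V_E)/R_B + (V_CC−0.2−V_E)/R_C, giving V_E = 2.42 V.
I_C = (V_CC − 0.2 − V_E)/R_C = (10.8 − 2.42)/3.3 = 2.54 mA.
Check: I_B = (8.5 − 2.42)/15 = 0.406 mA, and β·I_B = 32.4 mA > I_C, confirming saturation.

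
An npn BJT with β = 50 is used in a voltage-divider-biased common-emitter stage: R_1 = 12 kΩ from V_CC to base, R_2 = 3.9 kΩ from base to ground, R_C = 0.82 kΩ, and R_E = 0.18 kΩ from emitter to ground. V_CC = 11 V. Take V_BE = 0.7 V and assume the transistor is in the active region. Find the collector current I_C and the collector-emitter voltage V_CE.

I_C ≈ 8.2 mA, V_CE ≈ 2.7 V

Thevenize the base divider: V_Th = V_CC·R_2/(R_1+R_2) = 11×3.9/15.9 = 2.7 V, R_Th = R_1‖R_2 = 2.94 kΩ.
Base-emitter loop: V_Th = I_B·R_Th + V_BE + (β+1)I_B·R_E, so I_B = (2.7 − 0.7) / (2.94 + 51×0.18) = 0.165 mA.
I_C = β·I_B = 50×0.165 = 8.24 mA, and I_E = (β+1)I_B = 8.41 mA.
V_CE = V_CC − I_C·R_C − I_E·R_E = 11 − 8.24×0.82 − 8.41×0.18 = 2.73 V.
V_CE = 2.73 V > 0.2 V confirms active-region operation.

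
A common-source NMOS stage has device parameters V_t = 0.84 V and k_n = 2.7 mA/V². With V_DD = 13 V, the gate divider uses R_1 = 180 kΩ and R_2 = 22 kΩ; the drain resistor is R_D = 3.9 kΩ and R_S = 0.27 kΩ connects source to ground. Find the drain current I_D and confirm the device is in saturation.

I_D ≈ 0.32 mA

V_G = V_DD·R_2/(R_1+R_2) = 13×22/202 = 1.42 V.
Assume saturation: I_D = (k_n/2)(V_GS − V_t)² with V_GS = V_G − I_D·R_S = 1.42 − 0.27·I_D.
Substituting gives 0.0984·I_D² − 1.42·I_D + 0.448 = 0, with roots I_D = 0.323 or 14.1 mA.
The root I_D = 14.1 mA gives V_GS = -2.39 V ≤ V_t, so take I_D = 0.323 mA.
Then V_GS = 1.33 V and V_DS = V_DD − I_D(R_D+R_S) = 13 − 0.323×4.17 = 11.7 V.
Saturation requires V_DS ≥ V_GS − V_t = 0.489 V; 11.7 ≥ 0.489 ✓.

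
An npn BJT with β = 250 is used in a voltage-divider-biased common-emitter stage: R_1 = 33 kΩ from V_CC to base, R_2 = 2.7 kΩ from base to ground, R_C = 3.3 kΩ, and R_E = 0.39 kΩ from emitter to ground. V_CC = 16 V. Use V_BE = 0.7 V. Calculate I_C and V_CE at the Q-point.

I_C ≈ 1.3 mA, V_CE ≈ 11 V

Thevenize the base divider: V_Th = V_CC·R_2/(R_1+R_2) = 16×2.7/35.7 = 1.21 V, R_Th = R_1‖R_2 = 2.5 kΩ.
Base-emitter loop: V_Th = I_B·R_Th + V_BE + (β+1)I_B·R_E, so I_B = (1.21 − 0.7) / (2.5 + 251×0.39) = 0.00508 mA.
I_C = β·I_B = 250×0.00508 = 1.27 mA, and I_E = (β+1)I_B = 1.28 mA.
V_CE = V_CC − I_C·R_C − I_E·R_E = 16 − 1.27×3.3 − 1.28×0.39 = 11.3 V.
V_CE = 11.3 V > 0.2 V confirms active-region operation.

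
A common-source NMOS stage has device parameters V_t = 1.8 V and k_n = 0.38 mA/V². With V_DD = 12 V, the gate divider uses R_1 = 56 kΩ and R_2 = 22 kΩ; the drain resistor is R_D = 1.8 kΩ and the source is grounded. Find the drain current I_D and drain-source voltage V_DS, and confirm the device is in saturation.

V_G = V_DD·R_2/(R_1+R_2) = 12×22/78 = 3.38 V. With the source grounded, V_GS = V_G = 3.38 V.
Assume saturation: I_D = (k_n/2)(V_GS − V_t)² = (0.38/2)×(3.38 − 1.8)² = 0.19×1.58² = 0.477 mA.
V_DS = V_DD − I_D·R_D = 12 − 0.477×1.8 = 11.1 V.
Saturation requires V_DS ≥ V_GS − V_t = 1.58 V; 11.1 ≥ 1.58 ✓.

I_D ≈ 0.48 mA, V_DS ≈ 11 V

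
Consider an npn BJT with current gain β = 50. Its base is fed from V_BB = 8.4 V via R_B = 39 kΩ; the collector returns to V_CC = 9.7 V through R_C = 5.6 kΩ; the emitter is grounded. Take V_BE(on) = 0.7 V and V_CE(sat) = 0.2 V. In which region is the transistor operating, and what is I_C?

Assume active: I_B = (8.4 − 0.7)/39 = 0.197 mA, giving I_C = β·I_B = 9.87 mA.
But then V_CE = 9.7 − 9.87×5.6 = -45.6 V < V_CE(sat) = 0.2 V — impossible in the active region.
So the transistor is saturated. With V_CE = 0.2 V, I_C = (V_CC − 0.2)/R_C = 9.5/5.6 = 1.7 mA.
Check: β·I_B = 9.87 mA > I_C = 1.7 mA, confirming saturation.

saturation; I_C ≈ 1.7 mA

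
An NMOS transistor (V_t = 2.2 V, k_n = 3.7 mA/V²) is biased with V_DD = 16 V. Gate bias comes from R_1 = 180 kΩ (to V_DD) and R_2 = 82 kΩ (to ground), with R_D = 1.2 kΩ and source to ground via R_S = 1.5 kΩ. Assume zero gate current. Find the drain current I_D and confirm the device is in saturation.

V_G = V_DD·R_2/(R_1+R_2) = 16×82/262 = 5.01 V.
Assume saturation: I_D = (k_n/2)(V_GS − V_t)² with V_GS = V_G − I_D·R_S = 5.01 − 1.5·I_D.
Substituting gives 4.16·I_D² − 16.6·I_D + 14.6 = 0, with roots I_D = 1.31 or 2.67 mA.
The root I_D = 2.67 mA gives V_GS = 0.998 V ≤ V_t, so take I_D = 1.31 mA.
Then V_GS = 3.04 V and V_DS = V_DD − I_D(R_D+R_S) = 16 − 1.31×2.7 = 12.5 V.
Saturation requires V_DS ≥ V_GS − V_t = 0.842 V; 12.5 ≥ 0.842 ✓.

I_D ≈ 1.3 mA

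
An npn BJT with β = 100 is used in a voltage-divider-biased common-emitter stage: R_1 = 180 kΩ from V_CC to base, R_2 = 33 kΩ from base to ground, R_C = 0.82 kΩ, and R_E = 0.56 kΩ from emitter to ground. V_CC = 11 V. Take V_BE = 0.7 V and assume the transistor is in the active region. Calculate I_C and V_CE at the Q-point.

I_C ≈ 1.2 mA, V_CE ≈ 9.4 V

Thevenize the base divider: V_Th = V_CC·R_2/(R_1+R_2) = 11×33/213 = 1.7 V, R_Th = R_1‖R_2 = 27.9 kΩ.
Base-emitter loop: V_Th = I_B·R_Th + V_BE + (β+1)I_B·R_E, so I_B = (1.7 − 0.7) / (27.9 + 101×0.56) = 0.0119 mA.
I_C = β·I_B = 100×0.0119 = 1.19 mA, and I_E = (β+1)I_B = 1.2 mA.
V_CE = V_CC − I_C·R_C − I_E·R_E = 11 − 1.19×0.82 − 1.2×0.56 = 9.35 V.
V_CE = 9.35 V > 0.2 V confirms active-region operation.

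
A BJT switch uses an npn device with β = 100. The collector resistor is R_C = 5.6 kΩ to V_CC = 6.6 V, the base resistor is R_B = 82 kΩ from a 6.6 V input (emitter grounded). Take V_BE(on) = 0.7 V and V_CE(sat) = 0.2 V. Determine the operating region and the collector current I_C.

saturation; I_C ≈ 1.1 mA

Assume active: I_B = (6.6 − 0.7)/82 = 0.072 mA, giving I_C = β·I_B = 7.2 mA.
But then V_CE = 6.6 − 7.2×5.6 = -33.7 V < V_CE(sat) = 0.2 V — impossible in the active region.
So the transistor is saturated. With V_CE = 0.2 V, I_C = (V_CC − 0.2)/R_C = 6.4/5.6 = 1.14 mA.
Check: β·I_B = 7.2 mA > I_C = 1.14 mA, confirming saturation.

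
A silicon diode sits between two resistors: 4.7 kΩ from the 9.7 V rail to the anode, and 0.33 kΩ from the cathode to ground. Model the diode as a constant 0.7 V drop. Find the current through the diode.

I ≈ 1.8 mA

The two resistors are in series with the diode, so KVL gives 9.7 = I·4.7 + 0.7 + I·0.33.
I = (9.7 − 0.7) / (4.7 + 0.33) kΩ = 9 / 5.03 = 1.79 mA.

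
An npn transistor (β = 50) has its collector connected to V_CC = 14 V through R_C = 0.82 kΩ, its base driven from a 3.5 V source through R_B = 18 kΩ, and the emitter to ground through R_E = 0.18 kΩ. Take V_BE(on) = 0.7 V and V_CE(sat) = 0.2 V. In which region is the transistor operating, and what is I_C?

Assume active. Base-emitter loop: I_B = (V_BB − V_BE)/(R_B + (β+1)R_E) = (3.5 − 0.7)/(18 + 51×0.18) = 0.103 mA.
I_C = β·I_B = 50×0.103 = 5.15 mA.
V_CE = V_CC − I_C·R_C − I_E·R_E = 14 − 5.15×0.82 − 5.25×0.18 = 8.83 V > V_CE(sat), so the active-region assumption holds.

active; I_C ≈ 5.2 mA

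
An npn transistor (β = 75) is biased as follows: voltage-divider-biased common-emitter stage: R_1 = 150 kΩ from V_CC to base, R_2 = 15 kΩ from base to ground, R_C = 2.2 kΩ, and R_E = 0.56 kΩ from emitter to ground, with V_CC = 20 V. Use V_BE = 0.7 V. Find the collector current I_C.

Thevenize the base divider: V_Th = V_CC·R_2/(R_1+R_2) = 20×15/165 = 1.82 V, R_Th = R_1‖R_2 = 13.6 kΩ.
Base-emitter loop: V_Th = I_B·R_Th + V_BE + (β+1)I_B·R_E, so I_B = (1.82 − 0.7) / (13.6 + 76×0.56) = 0.0199 mA.
I_C = β·I_B = 75×0.0199 = 1.49 mA, and I_E = (β+1)I_B = 1.51 mA.
V_CE = V_CC − I_C·R_C − I_E·R_E = 20 − 1.49×2.2 − 1.51×0.56 = 15.9 V.
V_CE = 15.9 V > 0.2 V confirms active-region operation.

I_C ≈ 1.5 mA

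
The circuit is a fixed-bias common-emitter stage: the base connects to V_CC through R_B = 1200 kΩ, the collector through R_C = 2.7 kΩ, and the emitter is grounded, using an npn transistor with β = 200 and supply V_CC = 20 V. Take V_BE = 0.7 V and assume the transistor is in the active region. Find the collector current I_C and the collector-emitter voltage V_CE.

I_C ≈ 3.2 mA, V_CE ≈ 11 V

Base loop: V_CC = I_B·R_B + V_BE, so I_B = (20 − 0.7)/1200 kΩ = 0.0161 mA.
In the active region I_C = β·I_B = 200 × 0.0161 = 3.22 mA.
Collector loop: V_CE = V_CC − I_C·R_C = 20 − 3.22×2.7 = 11.3 V.
Since V_CE = 11.3 V > V_CE(sat) ≈ 0.2 V, the transistor is in the active region as assumed.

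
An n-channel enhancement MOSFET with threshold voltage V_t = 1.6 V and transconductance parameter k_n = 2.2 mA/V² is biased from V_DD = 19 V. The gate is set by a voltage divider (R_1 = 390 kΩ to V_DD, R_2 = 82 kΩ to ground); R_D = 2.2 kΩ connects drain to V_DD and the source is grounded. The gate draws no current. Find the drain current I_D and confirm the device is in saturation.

V_G = V_DD·R_2/(R_1+R_2) = 19×82/472 = 3.3 V. With the source grounded, V_GS = V_G = 3.3 V.
Assume saturation: I_D = (k_n/2)(V_GS − V_t)² = (2.2/2)×(3.3 − 1.6)² = 1.1×1.7² = 3.18 mA.
V_DS = V_DD − I_D·R_D = 19 − 3.18×2.2 = 12 V.
Saturation requires V_DS ≥ V_GS − V_t = 1.7 V; 12 ≥ 1.7 ✓.

I_D ≈ 3.2 mA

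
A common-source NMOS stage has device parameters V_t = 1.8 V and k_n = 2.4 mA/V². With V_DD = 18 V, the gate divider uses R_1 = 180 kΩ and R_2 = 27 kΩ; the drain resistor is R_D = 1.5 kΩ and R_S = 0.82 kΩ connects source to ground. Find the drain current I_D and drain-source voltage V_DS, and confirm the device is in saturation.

V_G = V_DD·R_2/(R_1+R_2) = 18×27/207 = 2.35 V.
Assume saturation: I_D = (k_n/2)(V_GS − V_t)² with V_GS = V_G − I_D·R_S = 2.35 − 0.82·I_D.
Substituting gives 0.807·I_D² − 2.08·I_D + 0.36 = 0, with roots I_D = 0.187 or 2.39 mA.
The root I_D = 2.39 mA gives V_GS = 0.389 V ≤ V_t, so take I_D = 0.187 mA.
Then V_GS = 2.19 V and V_DS = V_DD − I_D(R_D+R_S) = 18 − 0.187×2.32 = 17.6 V.
Saturation requires V_DS ≥ V_GS − V_t = 0.395 V; 17.6 ≥ 0.395 ✓.

I_D ≈ 0.19 mA, V_DS ≈ 18 V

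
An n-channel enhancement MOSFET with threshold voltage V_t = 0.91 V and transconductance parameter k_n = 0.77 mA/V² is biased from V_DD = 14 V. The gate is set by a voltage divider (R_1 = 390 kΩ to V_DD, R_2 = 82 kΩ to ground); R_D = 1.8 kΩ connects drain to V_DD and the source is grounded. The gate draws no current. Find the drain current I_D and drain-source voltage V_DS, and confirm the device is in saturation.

V_G = V_DD·R_2/(R_1+R_2) = 14×82/472 = 2.43 V. With the source grounded, V_GS = V_G = 2.43 V.
Assume saturation: I_D = (k_n/2)(V_GS − V_t)² = (0.77/2)×(2.43 − 0.91)² = 0.385×1.52² = 0.892 mA.
V_DS = V_DD − I_D·R_D = 14 − 0.892×1.8 = 12.4 V.
Saturation requires V_DS ≥ V_GS − V_t = 1.52 V; 12.4 ≥ 1.52 ✓.

I_D ≈ 0.89 mA, V_DS ≈ 12 V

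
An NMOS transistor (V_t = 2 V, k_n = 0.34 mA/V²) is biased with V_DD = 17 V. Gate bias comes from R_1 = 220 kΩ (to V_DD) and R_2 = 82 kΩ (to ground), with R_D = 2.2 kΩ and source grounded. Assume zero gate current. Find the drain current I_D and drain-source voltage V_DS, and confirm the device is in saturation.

I_D ≈ 1.2 mA, V_DS ≈ 14 V

V_G = V_DD·R_2/(R_1+R_2) = 17×82/302 = 4.62 V. With the source grounded, V_GS = V_G = 4.62 V.
Assume saturation: I_D = (k_n/2)(V_GS − V_t)² = (0.34/2)×(4.62 − 2)² = 0.17×2.62² = 1.16 mA.
V_DS = V_DD − I_D·R_D = 17 − 1.16×2.2 = 14.4 V.
Saturation requires V_DS ≥ V_GS − V_t = 2.62 V; 14.4 ≥ 2.62 ✓.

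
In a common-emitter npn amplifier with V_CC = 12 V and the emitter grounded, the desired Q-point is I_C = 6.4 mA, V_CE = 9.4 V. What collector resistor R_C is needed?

R_C ≈ 0.41 kΩ

Collector loop: V_CC = I_C·R_C + V_CE.
R_C = (V_CC − V_CE)/I_C = (12 − 9.4)/6.4 = 0.406 kΩ.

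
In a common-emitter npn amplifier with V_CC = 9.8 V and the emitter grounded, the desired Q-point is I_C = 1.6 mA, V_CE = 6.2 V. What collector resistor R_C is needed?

Collector loop: V_CC = I_C·R_C + V_CE.
R_C = (V_CC − V_CE)/I_C = (9.8 − 6.2)/1.6 = 2.25 kΩ.

R_C ≈ 2.2 kΩ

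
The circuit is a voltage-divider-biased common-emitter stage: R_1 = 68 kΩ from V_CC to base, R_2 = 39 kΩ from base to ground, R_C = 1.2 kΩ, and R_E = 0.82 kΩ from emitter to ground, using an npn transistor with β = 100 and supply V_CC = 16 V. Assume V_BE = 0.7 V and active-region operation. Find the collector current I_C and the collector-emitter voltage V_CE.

I_C ≈ 4.8 mA, V_CE ≈ 6.3 V

Thevenize the base divider: V_Th = V_CC·R_2/(R_1+R_2) = 16×39/107 = 5.83 V, R_Th = R_1‖R_2 = 24.8 kΩ.
Base-emitter loop: V_Th = I_B·R_Th + V_BE + (β+1)I_B·R_E, so I_B = (5.83 − 0.7) / (24.8 + 101×0.82) = 0.0477 mA.
I_C = β·I_B = 100×0.0477 = 4.77 mA, and I_E = (β+1)I_B = 4.82 mA.
V_CE = V_CC − I_C·R_C − I_E·R_E = 16 − 4.77×1.2 − 4.82×0.82 = 6.33 V.
V_CE = 6.33 V > 0.2 V confirms active-region operation.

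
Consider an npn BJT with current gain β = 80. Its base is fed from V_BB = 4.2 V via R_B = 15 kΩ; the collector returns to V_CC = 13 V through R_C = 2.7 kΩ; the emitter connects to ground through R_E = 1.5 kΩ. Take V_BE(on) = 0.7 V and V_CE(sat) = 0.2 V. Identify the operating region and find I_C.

Assume active. Base-emitter loop: I_B = (V_BB − V_BE)/(R_B + (β+1)R_E) = (4.2 − 0.7)/(15 + 81×1.5) = 0.0256 mA.
I_C = β·I_B = 80×0.0256 = 2.05 mA.
V_CE = V_CC − I_C·R_C − I_E·R_E = 13 − 2.05×2.7 − 2.08×1.5 = 4.35 V > V_CE(sat), so the active-region assumption holds.

active; I_C ≈ 2.1 mA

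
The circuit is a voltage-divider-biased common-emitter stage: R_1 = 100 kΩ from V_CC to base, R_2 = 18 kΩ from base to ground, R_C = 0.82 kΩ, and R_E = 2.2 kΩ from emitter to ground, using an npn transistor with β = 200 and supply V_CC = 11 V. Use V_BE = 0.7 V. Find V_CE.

V_CE ≈ 9.7 V

Thevenize the base divider: V_Th = V_CC·R_2/(R_1+R_2) = 11×18/118 = 1.68 V, R_Th = R_1‖R_2 = 15.3 kΩ.
Base-emitter loop: V_Th = I_B·R_Th + V_BE + (β+1)I_B·R_E, so I_B = (1.68 − 0.7) / (15.3 + 201×2.2) = 0.00214 mA.
I_C = β·I_B = 200×0.00214 = 0.428 mA, and I_E = (β+1)I_B = 0.43 mA.
V_CE = V_CC − I_C·R_C − I_E·R_E = 11 − 0.428×0.82 − 0.43×2.2 = 9.7 V.
V_CE = 9.7 V > 0.2 V confirms active-region operation.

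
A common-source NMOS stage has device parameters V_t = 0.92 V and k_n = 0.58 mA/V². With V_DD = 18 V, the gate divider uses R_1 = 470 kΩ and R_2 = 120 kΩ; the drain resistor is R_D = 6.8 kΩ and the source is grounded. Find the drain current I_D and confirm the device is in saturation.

I_D ≈ 2.2 mA

V_G = V_DD·R_2/(R_1+R_2) = 18×120/590 = 3.66 V. With the source grounded, V_GS = V_G = 3.66 V.
Assume saturation: I_D = (k_n/2)(V_GS − V_t)² = (0.58/2)×(3.66 − 0.92)² = 0.29×2.74² = 2.18 mA.
V_DS = V_DD − I_D·R_D = 18 − 2.18×6.8 = 3.18 V.
Saturation requires V_DS ≥ V_GS − V_t = 2.74 V; 3.18 ≥ 2.74 ✓.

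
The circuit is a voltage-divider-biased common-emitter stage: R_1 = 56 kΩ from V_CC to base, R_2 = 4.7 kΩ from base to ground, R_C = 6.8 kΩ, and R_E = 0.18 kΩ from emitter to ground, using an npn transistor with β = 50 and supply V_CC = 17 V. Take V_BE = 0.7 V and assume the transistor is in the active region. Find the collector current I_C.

Thevenize the base divider: V_Th = V_CC·R_2/(R_1+R_2) = 17×4.7/60.7 = 1.32 V, R_Th = R_1‖R_2 = 4.34 kΩ.
Base-emitter loop: V_Th = I_B·R_Th + V_BE + (β+1)I_B·R_E, so I_B = (1.32 − 0.7) / (4.34 + 51×0.18) = 0.0456 mA.
I_C = β·I_B = 50×0.0456 = 2.28 mA, and I_E = (β+1)I_B = 2.33 mA.
V_CE = V_CC − I_C·R_C − I_E·R_E = 17 − 2.28×6.8 − 2.33×0.18 = 1.08 V.
V_CE = 1.08 V > 0.2 V confirms active-region operation.

I_C ≈ 2.3 mA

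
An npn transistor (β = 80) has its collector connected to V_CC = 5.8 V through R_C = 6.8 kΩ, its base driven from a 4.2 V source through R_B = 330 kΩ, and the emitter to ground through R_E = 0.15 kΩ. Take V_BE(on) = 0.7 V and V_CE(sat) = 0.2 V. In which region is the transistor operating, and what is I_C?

saturation; I_C ≈ 0.81 mA

Assume active: I_B = (4.2 − 0.7)/(330 + 81×0.15) = 0.0102 mA, I_C = β·I_B = 0.818 mA.
Then V_CE = 5.8 − 0.818×6.8 − 0.829×0.15 = 0.111 V < 0.2 V — the active assumption fails.
Re-solve with V_CE = 0.2 V. KCL at the emitter: V_E/R_E = (V_BB−0.7−V_E)/R_B + (V_CC−0.2−V_E)/R_C, giving V_E = 0.122 V.
I_C = (V_CC − 0.2 − V_E)/R_C = (5.6 − 0.122)/6.8 = 0.806 mA.
Check: I_B = (3.5 − 0.122)/330 = 0.0102 mA, and β·I_B = 0.819 mA > I_C, confirming saturation.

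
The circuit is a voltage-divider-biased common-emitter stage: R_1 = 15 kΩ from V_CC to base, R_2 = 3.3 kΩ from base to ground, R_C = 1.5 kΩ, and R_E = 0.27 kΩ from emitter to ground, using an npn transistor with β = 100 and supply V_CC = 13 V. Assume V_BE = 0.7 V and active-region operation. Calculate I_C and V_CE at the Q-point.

Thevenize the base divider: V_Th = V_CC·R_2/(R_1+R_2) = 13×3.3/18.3 = 2.34 V, R_Th = R_1‖R_2 = 2.7 kΩ.
Base-emitter loop: V_Th = I_B·R_Th + V_BE + (β+1)I_B·R_E, so I_B = (2.34 − 0.7) / (2.7 + 101×0.27) = 0.0549 mA.
I_C = β·I_B = 100×0.0549 = 5.49 mA, and I_E = (β+1)I_B = 5.54 mA.
V_CE = V_CC − I_C·R_C − I_E·R_E = 13 − 5.49×1.5 − 5.54×0.27 = 3.28 V.
V_CE = 3.28 V > 0.2 V confirms active-region operation.

I_C ≈ 5.5 mA, V_CE ≈ 3.3 V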